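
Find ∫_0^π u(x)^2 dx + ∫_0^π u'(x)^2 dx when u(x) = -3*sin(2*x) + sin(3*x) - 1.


||u||_{H^1(0,π)}^2 = -4/3 + 57*π/2

u'(x) = -6*cos(2*x) + 3*cos(3*x).
Expand u² and (u')² and integrate term by term on (0, π), using: for integers n ≥ 1, ∫_0^π sin²(nx) dx = ∫_0^π cos²(nx) dx = π/2; for n ≠ n', ∫_0^π sin(nx)sin(n'x) dx = ∫_0^π cos(nx)cos(n'x) dx = 0; and by product-to-sum, ∫_0^π sin(nx)cos(n'x) dx = ½∫_0^π [sin((n+n')x) + sin((n−n')x)] dx, which is 0 when n+n' is even and 2n/(n²−n'²) when n+n' is odd (it need not vanish on (0, π)). For the constant mode: ∫_0^π 1 dx = π, ∫_0^π cos(nx) dx = 0, ∫_0^π sin(nx) dx = (1−(−1)^n)/n.
  u² squared terms: (-1)²·∫1 dx = 1·π = π;  (-3)²·∫sin(2x)² dx = 9·π/2 = 9*π/2;  (1)²·∫sin(3x)² dx = 1·π/2 = π/2.
  u² cross terms: 2·(-1)·(-3)·∫1·sin(2x) dx = 6·(0) = 0;  2·(-1)·(1)·∫1·sin(3x) dx = -2·(2/3) = -4/3;  2·(-3)·(1)·∫sin(2x)·sin(3x) dx = -6·(0) = 0.
  So ∫_0^π u² dx = π + 9*π/2 + π/2 + 0 − 4/3 + 0 = -4/3 + 6*π.
  (u')² squared terms: (-6)²·∫cos(2x)² dx = 36·π/2 = 18*π;  (3)²·∫cos(3x)² dx = 9·π/2 = 9*π/2.
  (u')² cross terms: 2·(-6)·(3)·∫cos(2x)·cos(3x) dx = -36·(0) = 0.
  So ∫_0^π (u')² dx = 18*π + 9*π/2 + 0 = 45*π/2.
||u||_{H^1}^2 = (-4/3 + 6*π) + (45*π/2) = -4/3 + 57*π/2.


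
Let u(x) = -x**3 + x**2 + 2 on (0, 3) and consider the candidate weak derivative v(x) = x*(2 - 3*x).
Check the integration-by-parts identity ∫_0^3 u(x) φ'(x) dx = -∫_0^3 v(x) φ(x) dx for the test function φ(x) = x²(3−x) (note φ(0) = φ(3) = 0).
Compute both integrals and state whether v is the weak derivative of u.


LHS = 243/5, RHS = 243/5. Yes, v = u' weakly.

u(x) = -x**3 + x**2 + 2, classical derivative u'(x) = -3*x**2 + 2*x.
φ(x) = x²(3−x), so φ'(x) = 3*x*(2 - x).
Note φ(0) = φ(3) = 0, so the boundary term u·φ vanishes.
LHS = ∫_0^3 u(x) φ'(x) dx = ∫_0^3 (3*x^5 - 9*x^4 + 6*x^3 - 6*x^2 + 12*x) dx. Term by term:
  ∫_0^3 3*x^5 dx = 729/2;  ∫_0^3 -9*x^4 dx = -2187/5;  ∫_0^3 6*x^3 dx = 243/2;
  ∫_0^3 -6*x^2 dx = -54;  ∫_0^3 12*x dx = 54.
Sum: 729/2 − 2187/5 + 243/2 − 54 + 54 = 243/5.
So LHS = 243/5.
∫_0^3 v(x) φ(x) dx = ∫_0^3 (3*x^5 - 11*x^4 + 6*x^3) dx. Term by term:
  ∫_0^3 3*x^5 dx = 729/2;  ∫_0^3 -11*x^4 dx = -2673/5;  ∫_0^3 6*x^3 dx = 243/2.
Sum: 729/2 − 2673/5 + 243/2 = -243/5.
So RHS = -∫_0^3 v(x) φ(x) dx = 243/5.
LHS = RHS, so the identity holds for this test φ.
Moreover u is smooth here and v(x) = u'(x) = -3*x**2 + 2*x pointwise, so the identity holds for every test function. Hence v is the weak derivative of u.


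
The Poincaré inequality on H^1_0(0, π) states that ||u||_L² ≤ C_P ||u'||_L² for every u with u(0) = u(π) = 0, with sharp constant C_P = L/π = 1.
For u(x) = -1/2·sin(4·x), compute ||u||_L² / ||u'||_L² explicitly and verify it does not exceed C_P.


||u||_L² / ||u'||_L² = 1/4 < C_P = 1.

u(x) = -1/2·sin(4·x), so u'(x) = -2*cos(4*x).
Writing u(x) = A·sin(kπx/L) with A = -1/2 and k = 4, use ∫_0^L sin²(kπx/L) dx = L/2 and ∫_0^L cos²(kπx/L) dx = L/2.
u² = 1/4·sin²(4·x) and (u')² = 4·cos²(4·x), and each of sin², cos² integrates to L/2 = π/2 over (0, π).
∫_0^π u² dx = π/8, so ||u||_L² = sqrt(2)*sqrt(π)/4.
∫_0^π (u')² dx = 2*π, so ||u'||_L² = sqrt(2)*sqrt(π).
Ratio ||u||_L² / ||u'||_L² = 1/4.
Sharp Poincaré constant on H^1_0(0, π) is C_P = L/π = 1, achieved by sin(x).
This is the k = 4 harmonic; the ratio L/(kπ) is strictly less than C_P = L/π, consistent with the sharp inequality ||u||_L² ≤ C_P ||u'||_L².


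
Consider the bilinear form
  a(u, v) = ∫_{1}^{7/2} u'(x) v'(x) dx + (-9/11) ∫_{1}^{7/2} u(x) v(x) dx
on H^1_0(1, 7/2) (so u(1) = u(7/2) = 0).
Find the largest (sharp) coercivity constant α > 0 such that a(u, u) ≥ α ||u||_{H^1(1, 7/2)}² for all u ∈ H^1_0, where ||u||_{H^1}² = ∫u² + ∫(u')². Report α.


α = (-225 + 44*π^2)/(11*(25 + 4*π^2))

Coercivity of a(·,·) on H^1_0(1, 7/2) means a(u, u) ≥ α ||u||_{H^1}² for every u ∈ H^1_0.
The interval has length L = 5/2, and Poincaré/coercivity depend only on L. Here a(u, u) = ∫(u')² + (-9/11)·∫u².
Here c = -9/11 < 0 with |c| < (π/L)² = 4*π^2/25, so coercivity still holds. The condition a(u,u) ≥ α||u||_{H^1}² reads (1−α)∫(u')² ≥ (α−c)∫u². Any admissible α is ≤ 1 (rapidly oscillating u have ∫u²/∫(u')² → 0), and α = 1 would force 0 ≥ (1−c)∫u², impossible since c < 1; so 1−α > 0. By the sharp Poincaré inequality on H^1_0 of an interval of length L, ∫(u')² ≥ (π/L)²∫u² with equality for the first sine mode sin(π(x−x₀)/L) (x₀ the left endpoint), so the inequality holds for all u iff (1−α)(π/L)² ≥ α − c, i.e. α ≤ ((π/L)² + c)/((π/L)² + 1) = (1 + c(L/π)²)/(1 + (L/π)²). (Direct route, valid since c ≤ 0: Poincaré gives c∫u² ≥ c(L/π)²∫(u')², so a(u,u) ≥ (1 + c(L/π)²)∫(u')², while ||u||_{H^1}² ≤ (1 + (L/π)²)∫(u')²; dividing yields the same α.) With (π/L)² = 4*π^2/25 and c = -9/11, the largest admissible constant is α = ((π/L)² + c)/((π/L)² + 1).
Simplifying, α = (-225 + 44*π^2)/(11*(25 + 4*π^2)).


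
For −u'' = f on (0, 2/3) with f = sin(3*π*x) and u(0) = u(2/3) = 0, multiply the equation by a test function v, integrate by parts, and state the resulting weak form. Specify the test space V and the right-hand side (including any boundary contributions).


V = H^1_0(0, 2/3) (so v(0) = v(2/3) = 0); weak form: ∫_0^2/3 u'v' dx = ∫_0^2/3 (sin(3*π*x)) v dx for all v ∈ V.

Multiply both sides by a test function v and integrate from 0 to 2/3:
  ∫_0^2/3 −u''(x) v(x) dx = ∫_0^2/3 f(x) v(x) dx.
Integrate the LHS by parts once:
  ∫_0^2/3 −u'' v dx = −[u'(x) v(x)]_0^2/3 + ∫_0^2/3 u'(x) v'(x) dx.
Thus ∫_0^2/3 u'(x) v'(x) dx = ∫_0^2/3 f(x) v(x) dx + [u'(x) v(x)]_0^2/3.
Choose V so that boundary terms are either known or forced to vanish.
u is Dirichlet: u(0) = u(2/3) = 0. Let V = H^1_0(0, 2/3); then v(0) = v(2/3) = 0, and [u' v]_0^2/3 = 0.
Weak formulation: find u (satisfying any essential BC) such that ∫_0^2/3 u'(x) v'(x) dx = ∫_0^2/3 f v dx for all v ∈ V.
Substituting f(x) = sin(3*π*x), the right-hand side is ∫_0^2/3 (sin(3*π*x)) v dx.


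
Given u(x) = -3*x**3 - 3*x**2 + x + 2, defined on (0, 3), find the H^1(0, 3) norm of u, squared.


||u||_{H^1}^2 = 766203/70

The H^1 norm (squared) on an interval (0, L) is
  ||u||_{H^1}^2 = ∫_0^L u(x)^2 dx + ∫_0^L u'(x)^2 dx.
Compute u'(x) = -9*x**2 - 6*x + 1.
Then u(x)^2 = 9*x**6 + 18*x**5 + 3*x**4 - 18*x**3 - 11*x**2 + 4*x + 4 and u'(x)^2 = 81*x**4 + 108*x**3 + 18*x**2 - 12*x + 1.
Integrate each monomial from 0 to 3 using ∫_0^3 c·x^n dx = c·3^(n+1)/(n+1):
  ∫_0^3 u(x)^2 dx = ∫_0^3 (9*x^6 + 18*x^5 + 3*x^4 - 18*x^3 - 11*x^2 + 4*x + 4) dx. Term by term:
    ∫_0^3 9*x^6 dx = 19683/7;  ∫_0^3 18*x^5 dx = 2187;  ∫_0^3 3*x^4 dx = 729/5;
    ∫_0^3 -18*x^3 dx = -729/2;  ∫_0^3 -11*x^2 dx = -99;  ∫_0^3 4*x dx = 18;
    ∫_0^3 4 dx = 12.
  Sum: 19683/7 + 2187 + 729/5 − 729/2 − 99 + 18 + 12 = 329781/70.
  ∫_0^3 u'(x)^2 dx = ∫_0^3 (81*x^4 + 108*x^3 + 18*x^2 - 12*x + 1) dx. Term by term:
    ∫_0^3 81*x^4 dx = 19683/5;  ∫_0^3 108*x^3 dx = 2187;  ∫_0^3 18*x^2 dx = 162;
    ∫_0^3 -12*x dx = -54;  ∫_0^3 1 dx = 3.
  Sum: 19683/5 + 2187 + 162 − 54 + 3 = 31173/5.
Adding: ||u||_{H^1}^2 = 329781/70 + 31173/5 = 766203/70.


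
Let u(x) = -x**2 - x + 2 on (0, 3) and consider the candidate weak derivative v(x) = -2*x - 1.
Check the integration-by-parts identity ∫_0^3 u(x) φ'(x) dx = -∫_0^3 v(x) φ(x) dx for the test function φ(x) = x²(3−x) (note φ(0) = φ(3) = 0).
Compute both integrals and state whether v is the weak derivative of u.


LHS = 621/20, RHS = 621/20. Yes, v = u' weakly.

u(x) = -x**2 - x + 2, classical derivative u'(x) = -2*x - 1.
φ(x) = x²(3−x), so φ'(x) = 3*x*(2 - x).
Note φ(0) = φ(3) = 0, so the boundary term u·φ vanishes.
LHS = ∫_0^3 u(x) φ'(x) dx = ∫_0^3 (3*x^4 - 3*x^3 - 12*x^2 + 12*x) dx. Term by term:
  ∫_0^3 3*x^4 dx = 729/5;  ∫_0^3 -3*x^3 dx = -243/4;  ∫_0^3 -12*x^2 dx = -108;
  ∫_0^3 12*x dx = 54.
Sum: 729/5 − 243/4 − 108 + 54 = 621/20.
So LHS = 621/20.
∫_0^3 v(x) φ(x) dx = ∫_0^3 (2*x^4 - 5*x^3 - 3*x^2) dx. Term by term:
  ∫_0^3 2*x^4 dx = 486/5;  ∫_0^3 -5*x^3 dx = -405/4;  ∫_0^3 -3*x^2 dx = -27.
Sum: 486/5 − 405/4 − 27 = -621/20.
So RHS = -∫_0^3 v(x) φ(x) dx = 621/20.
LHS = RHS, so the identity holds for this test φ.
Moreover u is smooth here and v(x) = u'(x) = -2*x - 1 pointwise, so the identity holds for every test function. Hence v is the weak derivative of u.


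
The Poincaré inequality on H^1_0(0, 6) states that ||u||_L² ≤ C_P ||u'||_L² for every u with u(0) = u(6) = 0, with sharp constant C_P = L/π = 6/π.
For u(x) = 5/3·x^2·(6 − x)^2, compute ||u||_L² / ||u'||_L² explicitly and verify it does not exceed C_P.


||u||_L² / ||u'||_L² = sqrt(3) < C_P = 6/π.

u(x) = 5/3·x^2·(6 − x)^2, so u'(x) = 20*x*(x - 6)*(x - 3)/3.
u(x) = 5/3·x^2·(6 − x)^2 vanishes at x = 0 and x = 6, so u ∈ H^1_0(0, 6). Differentiate via the product rule and integrate the resulting polynomials term by term.
  ∫_0^6 u² dx = ∫_0^6 (25*x^8/9 - 200*x^7/3 + 600*x^6 - 2400*x^5 + 3600*x^4) dx. Term by term:
    ∫_0^6 25*x^8/9 dx = 3110400;  ∫_0^6 -200*x^7/3 dx = -13996800;  ∫_0^6 600*x^6 dx = 167961600/7;
    ∫_0^6 -2400*x^5 dx = -18662400;  ∫_0^6 3600*x^4 dx = 5598720.
  Sum: 3110400 − 13996800 + 167961600/7 − 18662400 + 5598720 = 311040/7.
  ∫_0^6 (u')² dx = ∫_0^6 (400*x^6/9 - 800*x^5 + 5200*x^4 - 14400*x^3 + 14400*x^2) dx. Term by term:
    ∫_0^6 400*x^6/9 dx = 12441600/7;  ∫_0^6 -800*x^5 dx = -6220800;  ∫_0^6 5200*x^4 dx = 8087040;
    ∫_0^6 -14400*x^3 dx = -4665600;  ∫_0^6 14400*x^2 dx = 1036800.
  Sum: 12441600/7 − 6220800 + 8087040 − 4665600 + 1036800 = 103680/7.
∫_0^6 u² dx = 311040/7, so ||u||_L² = 144*sqrt(105)/7.
∫_0^6 (u')² dx = 103680/7, so ||u'||_L² = 144*sqrt(35)/7.
Ratio ||u||_L² / ||u'||_L² = sqrt(3).
Sharp Poincaré constant on H^1_0(0, 6) is C_P = L/π = 6/π, achieved by sin(π/6·x).
A polynomial bump cannot attain the sharp Poincaré constant (only the first sine eigenfunction does), so the ratio is strictly less than C_P, consistent with ||u||_L² ≤ C_P ||u'||_L².


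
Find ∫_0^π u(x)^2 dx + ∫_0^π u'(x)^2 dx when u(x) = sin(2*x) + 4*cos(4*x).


||u||_{H^1(0,π)}^2 = 277*π/2

u'(x) = -16*sin(4*x) + 2*cos(2*x).
Expand u² and (u')² and integrate term by term on (0, π), using: for integers n ≥ 1, ∫_0^π sin²(nx) dx = ∫_0^π cos²(nx) dx = π/2; for n ≠ n', ∫_0^π sin(nx)sin(n'x) dx = ∫_0^π cos(nx)cos(n'x) dx = 0; and by product-to-sum, ∫_0^π sin(nx)cos(n'x) dx = ½∫_0^π [sin((n+n')x) + sin((n−n')x)] dx, which is 0 when n+n' is even and 2n/(n²−n'²) when n+n' is odd (it need not vanish on (0, π)).
  u² squared terms: (4)²·∫cos(4x)² dx = 16·π/2 = 8*π;  (1)²·∫sin(2x)² dx = 1·π/2 = π/2.
  u² cross terms: 2·(4)·(1)·∫cos(4x)·sin(2x) dx = 8·(0) = 0.
  So ∫_0^π u² dx = 8*π + π/2 + 0 = 17*π/2.
  (u')² squared terms: (-16)²·∫sin(4x)² dx = 256·π/2 = 128*π;  (2)²·∫cos(2x)² dx = 4·π/2 = 2*π.
  (u')² cross terms: 2·(-16)·(2)·∫sin(4x)·cos(2x) dx = -64·(0) = 0.
  So ∫_0^π (u')² dx = 128*π + 2*π + 0 = 130*π.
||u||_{H^1}^2 = (17*π/2) + (130*π) = 277*π/2.


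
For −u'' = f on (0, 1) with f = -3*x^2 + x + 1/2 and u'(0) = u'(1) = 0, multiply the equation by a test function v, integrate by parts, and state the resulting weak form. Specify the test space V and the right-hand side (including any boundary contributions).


V = H^1(0, 1) (no boundary constraint on v; u is determined up to an additive constant); weak form: ∫_0^1 u'v' dx = ∫_0^1 (-3*x^2 + x + 1/2) v dx for all v ∈ V.

Multiply both sides by a test function v and integrate from 0 to 1:
  ∫_0^1 −u''(x) v(x) dx = ∫_0^1 f(x) v(x) dx.
Integrate the LHS by parts once:
  ∫_0^1 −u'' v dx = −[u'(x) v(x)]_0^1 + ∫_0^1 u'(x) v'(x) dx.
Thus ∫_0^1 u'(x) v'(x) dx = ∫_0^1 f(x) v(x) dx + [u'(x) v(x)]_0^1.
Choose V so that boundary terms are either known or forced to vanish.
u has homogeneous Neumann: u'(0) = u'(1) = 0. So [u' v]_0^1 = 0·v(1) − 0·v(0) = 0 for any v; take V = H^1(0, 1).
Weak formulation: find u (satisfying any essential BC) such that ∫_0^1 u'(x) v'(x) dx = ∫_0^1 f v dx for all v ∈ V (homogeneous Neumann, so boundary terms vanish).
Substituting f(x) = -3*x^2 + x + 1/2, the right-hand side is ∫_0^1 (-3*x^2 + x + 1/2) v dx.
Compatibility check (pure Neumann): taking v ≡ 1 ∈ V gives 0 = ∫_0^1 f dx + (0) − (0), i.e. ∫_0^1 f dx must equal u'(0) − u'(1) = 0. Indeed ∫_0^1 (-3*x^2 + x + 1/2) dx = 0, so the data are compatible. The solution is then unique only up to an additive constant (fix it e.g. by requiring ∫_0^1 u dx = 0).


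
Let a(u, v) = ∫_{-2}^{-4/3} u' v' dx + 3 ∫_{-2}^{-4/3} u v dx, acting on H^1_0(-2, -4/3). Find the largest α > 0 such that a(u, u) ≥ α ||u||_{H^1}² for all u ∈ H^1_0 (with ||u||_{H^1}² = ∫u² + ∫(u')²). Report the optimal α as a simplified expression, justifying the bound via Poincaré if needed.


α = 1

Coercivity of a(·,·) on H^1_0(-2, -4/3) means a(u, u) ≥ α ||u||_{H^1}² for every u ∈ H^1_0.
The interval has length L = 2/3, and Poincaré/coercivity depend only on L. Here a(u, u) = ∫(u')² + (3)·∫u².
Here c = 3 ≥ 1, so a(u,u) = ∫(u')² + c∫u² ≥ ∫(u')² + ∫u² = ||u||_{H^1}², i.e. α = 1 works. No larger α is possible: a(u,u) ≥ α||u||_{H^1}² means (1−α)∫(u')² ≥ (α−c)∫u², and for the modes u_n = sin(nπ(x−x₀)/L) (x₀ the left endpoint) one has ∫u_n²/∫(u_n')² = (L/(nπ))² → 0, so a(u_n,u_n)/||u_n||_{H^1}² → 1. Hence the optimal constant is α = 1.
Therefore α = 1.


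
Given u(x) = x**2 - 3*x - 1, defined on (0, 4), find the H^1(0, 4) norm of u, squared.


||u||_{H^1}^2 = 712/15

The H^1 norm (squared) on an interval (0, L) is
  ||u||_{H^1}^2 = ∫_0^L u(x)^2 dx + ∫_0^L u'(x)^2 dx.
Compute u'(x) = 2*x - 3.
Then u(x)^2 = x**4 - 6*x**3 + 7*x**2 + 6*x + 1 and u'(x)^2 = 4*x**2 - 12*x + 9.
Integrate each monomial from 0 to 4 using ∫_0^4 c·x^n dx = c·4^(n+1)/(n+1):
  ∫_0^4 u(x)^2 dx = ∫_0^4 (x^4 - 6*x^3 + 7*x^2 + 6*x + 1) dx. Term by term:
    ∫_0^4 x^4 dx = 1024/5;  ∫_0^4 -6*x^3 dx = -384;  ∫_0^4 7*x^2 dx = 448/3;
    ∫_0^4 6*x dx = 48;  ∫_0^4 1 dx = 4.
  Sum: 1024/5 − 384 + 448/3 + 48 + 4 = 332/15.
  ∫_0^4 u'(x)^2 dx = ∫_0^4 (4*x^2 - 12*x + 9) dx. Term by term:
    ∫_0^4 4*x^2 dx = 256/3;  ∫_0^4 -12*x dx = -96;  ∫_0^4 9 dx = 36.
  Sum: 256/3 − 96 + 36 = 76/3.
Adding: ||u||_{H^1}^2 = 332/15 + 76/3 = 712/15.


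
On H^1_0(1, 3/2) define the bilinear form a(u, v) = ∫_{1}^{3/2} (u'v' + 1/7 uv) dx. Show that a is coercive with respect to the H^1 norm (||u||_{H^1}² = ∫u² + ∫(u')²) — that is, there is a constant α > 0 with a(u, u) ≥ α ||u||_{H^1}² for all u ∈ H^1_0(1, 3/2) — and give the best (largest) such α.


α = (1 + 28*π^2)/(7*(1 + 4*π^2))

Coercivity of a(·,·) on H^1_0(1, 3/2) means a(u, u) ≥ α ||u||_{H^1}² for every u ∈ H^1_0.
The interval has length L = 1/2, and Poincaré/coercivity depend only on L. Here a(u, u) = ∫(u')² + (1/7)·∫u².
Here 0 < c = 1/7 < 1. The condition a(u,u) ≥ α||u||_{H^1}² reads (1−α)∫(u')² ≥ (α−c)∫u². Any admissible α is ≤ 1 (rapidly oscillating u have ∫u²/∫(u')² → 0), and α = 1 would force 0 ≥ (1−c)∫u², impossible since c < 1; so 1−α > 0. By the sharp Poincaré inequality on H^1_0 of an interval of length L, ∫(u')² ≥ (π/L)²∫u² with equality for the first sine mode sin(π(x−x₀)/L) (x₀ the left endpoint), so the inequality holds for all u iff (1−α)(π/L)² ≥ α − c, i.e. α ≤ ((π/L)² + c)/((π/L)² + 1) = (1 + c(L/π)²)/(1 + (L/π)²). With (π/L)² = 4*π^2 and c = 1/7, the largest admissible constant is α = ((π/L)² + c)/((π/L)² + 1).
Simplifying, α = (1 + 28*π^2)/(7*(1 + 4*π^2)).


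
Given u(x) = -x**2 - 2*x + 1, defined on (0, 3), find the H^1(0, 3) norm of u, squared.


||u||_{H^1}^2 = 1083/5

The H^1 norm (squared) on an interval (0, L) is
  ||u||_{H^1}^2 = ∫_0^L u(x)^2 dx + ∫_0^L u'(x)^2 dx.
Compute u'(x) = -2*x - 2.
Then u(x)^2 = x**4 + 4*x**3 + 2*x**2 - 4*x + 1 and u'(x)^2 = 4*x**2 + 8*x + 4.
Integrate each monomial from 0 to 3 using ∫_0^3 c·x^n dx = c·3^(n+1)/(n+1):
  ∫_0^3 u(x)^2 dx = ∫_0^3 (x^4 + 4*x^3 + 2*x^2 - 4*x + 1) dx. Term by term:
    ∫_0^3 x^4 dx = 243/5;  ∫_0^3 4*x^3 dx = 81;  ∫_0^3 2*x^2 dx = 18;
    ∫_0^3 -4*x dx = -18;  ∫_0^3 1 dx = 3.
  Sum: 243/5 + 81 + 18 − 18 + 3 = 663/5.
  ∫_0^3 u'(x)^2 dx = ∫_0^3 (4*x^2 + 8*x + 4) dx. Term by term:
    ∫_0^3 4*x^2 dx = 36;  ∫_0^3 8*x dx = 36;  ∫_0^3 4 dx = 12.
  Sum: 36 + 36 + 12 = 84.
Adding: ||u||_{H^1}^2 = 663/5 + 84 = 1083/5.


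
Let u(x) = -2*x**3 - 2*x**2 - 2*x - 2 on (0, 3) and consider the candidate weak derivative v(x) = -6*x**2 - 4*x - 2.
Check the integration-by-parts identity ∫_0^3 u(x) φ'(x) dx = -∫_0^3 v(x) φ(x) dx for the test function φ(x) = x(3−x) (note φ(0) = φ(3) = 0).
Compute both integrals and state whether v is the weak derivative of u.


LHS = 1089/10, RHS = 1089/10. Yes, v = u' weakly.

u(x) = -2*x**3 - 2*x**2 - 2*x - 2, classical derivative u'(x) = -6*x**2 - 4*x - 2.
φ(x) = x(3−x), so φ'(x) = 3 - 2*x.
Note φ(0) = φ(3) = 0, so the boundary term u·φ vanishes.
LHS = ∫_0^3 u(x) φ'(x) dx = ∫_0^3 (4*x^4 - 2*x^3 - 2*x^2 - 2*x - 6) dx. Term by term:
  ∫_0^3 4*x^4 dx = 972/5;  ∫_0^3 -2*x^3 dx = -81/2;  ∫_0^3 -2*x^2 dx = -18;
  ∫_0^3 -2*x dx = -9;  ∫_0^3 -6 dx = -18.
Sum: 972/5 − 81/2 − 18 − 9 − 18 = 1089/10.
So LHS = 1089/10.
∫_0^3 v(x) φ(x) dx = ∫_0^3 (6*x^4 - 14*x^3 - 10*x^2 - 6*x) dx. Term by term:
  ∫_0^3 6*x^4 dx = 1458/5;  ∫_0^3 -14*x^3 dx = -567/2;  ∫_0^3 -10*x^2 dx = -90;
  ∫_0^3 -6*x dx = -27.
Sum: 1458/5 − 567/2 − 90 − 27 = -1089/10.
So RHS = -∫_0^3 v(x) φ(x) dx = 1089/10.
LHS = RHS, so the identity holds for this test φ.
Moreover u is smooth here and v(x) = u'(x) = -6*x**2 - 4*x - 2 pointwise, so the identity holds for every test function. Hence v is the weak derivative of u.


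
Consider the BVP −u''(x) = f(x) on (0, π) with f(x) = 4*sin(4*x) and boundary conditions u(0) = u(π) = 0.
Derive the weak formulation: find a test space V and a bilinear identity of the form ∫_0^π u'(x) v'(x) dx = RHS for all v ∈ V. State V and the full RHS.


V = H^1_0(0, π) (so v(0) = v(π) = 0); weak form: ∫_0^π u'v' dx = ∫_0^π (4*sin(4*x)) v dx for all v ∈ V.

Multiply both sides by a test function v and integrate from 0 to π:
  ∫_0^π −u''(x) v(x) dx = ∫_0^π f(x) v(x) dx.
Integrate the LHS by parts once:
  ∫_0^π −u'' v dx = −[u'(x) v(x)]_0^π + ∫_0^π u'(x) v'(x) dx.
Thus ∫_0^π u'(x) v'(x) dx = ∫_0^π f(x) v(x) dx + [u'(x) v(x)]_0^π.
Choose V so that boundary terms are either known or forced to vanish.
u is Dirichlet: u(0) = u(π) = 0. Let V = H^1_0(0, π); then v(0) = v(π) = 0, and [u' v]_0^π = 0.
Weak formulation: find u (satisfying any essential BC) such that ∫_0^π u'(x) v'(x) dx = ∫_0^π f v dx for all v ∈ V.
Substituting f(x) = 4*sin(4*x), the right-hand side is ∫_0^π (4*sin(4*x)) v dx.


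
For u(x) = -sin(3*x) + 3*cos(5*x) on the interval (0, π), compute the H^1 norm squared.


||u||_{H^1(0,π)}^2 = 122*π

u'(x) = -15*sin(5*x) - 3*cos(3*x).
Expand u² and (u')² and integrate term by term on (0, π), using: for integers n ≥ 1, ∫_0^π sin²(nx) dx = ∫_0^π cos²(nx) dx = π/2; for n ≠ n', ∫_0^π sin(nx)sin(n'x) dx = ∫_0^π cos(nx)cos(n'x) dx = 0; and by product-to-sum, ∫_0^π sin(nx)cos(n'x) dx = ½∫_0^π [sin((n+n')x) + sin((n−n')x)] dx, which is 0 when n+n' is even and 2n/(n²−n'²) when n+n' is odd (it need not vanish on (0, π)).
  u² squared terms: (-1)²·∫sin(3x)² dx = 1·π/2 = π/2;  (3)²·∫cos(5x)² dx = 9·π/2 = 9*π/2.
  u² cross terms: 2·(-1)·(3)·∫sin(3x)·cos(5x) dx = -6·(0) = 0.
  So ∫_0^π u² dx = π/2 + 9*π/2 + 0 = 5*π.
  (u')² squared terms: (-15)²·∫sin(5x)² dx = 225·π/2 = 225*π/2;  (-3)²·∫cos(3x)² dx = 9·π/2 = 9*π/2.
  (u')² cross terms: 2·(-15)·(-3)·∫sin(5x)·cos(3x) dx = 90·(0) = 0.
  So ∫_0^π (u')² dx = 225*π/2 + 9*π/2 + 0 = 117*π.
||u||_{H^1}^2 = (5*π) + (117*π) = 122*π.


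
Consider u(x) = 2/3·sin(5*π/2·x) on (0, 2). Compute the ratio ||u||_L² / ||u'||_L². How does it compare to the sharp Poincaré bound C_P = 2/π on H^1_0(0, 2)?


||u||_L² / ||u'||_L² = 2/(5*π) < C_P = 2/π.

u(x) = 2/3·sin(5*π/2·x), so u'(x) = 5*π*cos(5*π*x/2)/3.
Writing u(x) = A·sin(kπx/L) with A = 2/3 and k = 5, use ∫_0^L sin²(kπx/L) dx = L/2 and ∫_0^L cos²(kπx/L) dx = L/2.
u² = 4/9·sin²(5*π/2·x) and (u')² = 25*π^2/9·cos²(5*π/2·x), and each of sin², cos² integrates to L/2 = 1 over (0, 2).
∫_0^2 u² dx = 4/9, so ||u||_L² = 2/3.
∫_0^2 (u')² dx = 25*π^2/9, so ||u'||_L² = 5*π/3.
Ratio ||u||_L² / ||u'||_L² = 2/(5*π).
Sharp Poincaré constant on H^1_0(0, 2) is C_P = L/π = 2/π, achieved by sin(π/2·x).
This is the k = 5 harmonic; the ratio L/(kπ) is strictly less than C_P = L/π, consistent with the sharp inequality ||u||_L² ≤ C_P ||u'||_L².


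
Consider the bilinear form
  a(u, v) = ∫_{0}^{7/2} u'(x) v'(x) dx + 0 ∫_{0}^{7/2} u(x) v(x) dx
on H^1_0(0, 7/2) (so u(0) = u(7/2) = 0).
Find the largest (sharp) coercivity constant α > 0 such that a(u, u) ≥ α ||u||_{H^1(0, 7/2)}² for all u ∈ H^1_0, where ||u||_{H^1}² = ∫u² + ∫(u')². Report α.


α = 4*π^2/(4*π^2 + 49)

Coercivity of a(·,·) on H^1_0(0, 7/2) means a(u, u) ≥ α ||u||_{H^1}² for every u ∈ H^1_0.
The interval has length L = 7/2, and Poincaré/coercivity depend only on L. Here a(u, u) = ∫(u')² + (0)·∫u².
Here c = 0, so a(u,u) = ∫(u')² alone. The condition a(u,u) ≥ α||u||_{H^1}² reads (1−α)∫(u')² ≥ (α−c)∫u². Any admissible α is ≤ 1 (rapidly oscillating u have ∫u²/∫(u')² → 0), and α = 1 would force 0 ≥ (1−c)∫u², impossible since c < 1; so 1−α > 0. By the sharp Poincaré inequality on H^1_0 of an interval of length L, ∫(u')² ≥ (π/L)²∫u² with equality for the first sine mode sin(π(x−x₀)/L) (x₀ the left endpoint), so the inequality holds for all u iff (1−α)(π/L)² ≥ α − c, i.e. α ≤ ((π/L)² + c)/((π/L)² + 1) = (1 + c(L/π)²)/(1 + (L/π)²). (Direct route, valid since c ≤ 0: Poincaré gives c∫u² ≥ c(L/π)²∫(u')², so a(u,u) ≥ (1 + c(L/π)²)∫(u')², while ||u||_{H^1}² ≤ (1 + (L/π)²)∫(u')²; dividing yields the same α.) With (π/L)² = 4*π^2/49 and c = 0, the largest admissible constant is α = ((π/L)² + c)/((π/L)² + 1).
Simplifying, α = 4*π^2/(4*π^2 + 49).


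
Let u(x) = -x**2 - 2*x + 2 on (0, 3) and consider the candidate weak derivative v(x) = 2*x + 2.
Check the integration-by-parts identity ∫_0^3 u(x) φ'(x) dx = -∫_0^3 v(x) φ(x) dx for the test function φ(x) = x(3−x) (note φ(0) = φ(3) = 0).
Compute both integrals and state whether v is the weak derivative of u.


LHS = 45/2, RHS = -45/2. No, v is not the weak derivative of u.

u(x) = -x**2 - 2*x + 2, classical derivative u'(x) = -2*x - 2.
φ(x) = x(3−x), so φ'(x) = 3 - 2*x.
Note φ(0) = φ(3) = 0, so the boundary term u·φ vanishes.
LHS = ∫_0^3 u(x) φ'(x) dx = ∫_0^3 (2*x^3 + x^2 - 10*x + 6) dx. Term by term:
  ∫_0^3 2*x^3 dx = 81/2;  ∫_0^3 x^2 dx = 9;  ∫_0^3 -10*x dx = -45;
  ∫_0^3 6 dx = 18.
Sum: 81/2 + 9 − 45 + 18 = 45/2.
So LHS = 45/2.
∫_0^3 v(x) φ(x) dx = ∫_0^3 (-2*x^3 + 4*x^2 + 6*x) dx. Term by term:
  ∫_0^3 -2*x^3 dx = -81/2;  ∫_0^3 4*x^2 dx = 36;  ∫_0^3 6*x dx = 27.
Sum: -81/2 + 36 + 27 = 45/2.
So RHS = -∫_0^3 v(x) φ(x) dx = -45/2.
LHS − RHS = 45 ≠ 0, so the identity fails.
(For a valid weak derivative the identity must hold for EVERY test function, in particular this one. The failure shows v is NOT the weak derivative of u.)
Correct weak derivative would be u'(x) = -2*x - 2.


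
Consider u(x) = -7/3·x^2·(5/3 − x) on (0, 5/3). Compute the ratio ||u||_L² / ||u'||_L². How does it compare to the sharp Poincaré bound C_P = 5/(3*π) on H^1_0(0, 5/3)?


||u||_L² / ||u'||_L² = 5*sqrt(14)/42 < C_P = 5/(3*π).

u(x) = -7/3·x^2·(5/3 − x), so u'(x) = 7*x*(9*x - 10)/9.
u(x) = -7/3·x^2·(5/3 − x) vanishes at x = 0 and x = 5/3, so u ∈ H^1_0(0, 5/3). Differentiate via the product rule and integrate the resulting polynomials term by term.
  ∫_0^5/3 u² dx = ∫_0^5/3 (49*x^6/9 - 490*x^5/27 + 1225*x^4/81) dx. Term by term:
    ∫_0^5/3 49*x^6/9 dx = 546875/19683;  ∫_0^5/3 -490*x^5/27 dx = -3828125/59049;  ∫_0^5/3 1225*x^4/81 dx = 765625/19683.
  Sum: 546875/19683 − 3828125/59049 + 765625/19683 = 109375/59049.
  ∫_0^5/3 (u')² dx = ∫_0^5/3 (49*x^4 - 980*x^3/9 + 4900*x^2/81) dx. Term by term:
    ∫_0^5/3 49*x^4 dx = 30625/243;  ∫_0^5/3 -980*x^3/9 dx = -153125/729;  ∫_0^5/3 4900*x^2/81 dx = 612500/6561.
  Sum: 30625/243 − 153125/729 + 612500/6561 = 61250/6561.
∫_0^5/3 u² dx = 109375/59049, so ||u||_L² = 125*sqrt(7)/243.
∫_0^5/3 (u')² dx = 61250/6561, so ||u'||_L² = 175*sqrt(2)/81.
Ratio ||u||_L² / ||u'||_L² = 5*sqrt(14)/42.
Sharp Poincaré constant on H^1_0(0, 5/3) is C_P = L/π = 5/(3*π), achieved by sin(3*π/5·x).
A polynomial bump cannot attain the sharp Poincaré constant (only the first sine eigenfunction does), so the ratio is strictly less than C_P, consistent with ||u||_L² ≤ C_P ||u'||_L².


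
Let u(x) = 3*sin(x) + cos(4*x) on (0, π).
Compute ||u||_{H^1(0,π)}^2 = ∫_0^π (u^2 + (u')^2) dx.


||u||_{H^1(0,π)}^2 = -68/5 + 35*π/2

u'(x) = -4*sin(4*x) + 3*cos(x).
Expand u² and (u')² and integrate term by term on (0, π), using: for integers n ≥ 1, ∫_0^π sin²(nx) dx = ∫_0^π cos²(nx) dx = π/2; for n ≠ n', ∫_0^π sin(nx)sin(n'x) dx = ∫_0^π cos(nx)cos(n'x) dx = 0; and by product-to-sum, ∫_0^π sin(nx)cos(n'x) dx = ½∫_0^π [sin((n+n')x) + sin((n−n')x)] dx, which is 0 when n+n' is even and 2n/(n²−n'²) when n+n' is odd (it need not vanish on (0, π)).
  u² squared terms: (3)²·∫sin(x)² dx = 9·π/2 = 9*π/2;  (1)²·∫cos(4x)² dx = 1·π/2 = π/2.
  u² cross terms: 2·(3)·(1)·∫sin(x)·cos(4x) dx = 6·(-2/15) = -4/5.
  So ∫_0^π u² dx = 9*π/2 + π/2 − 4/5 = -4/5 + 5*π.
  (u')² squared terms: (-4)²·∫sin(4x)² dx = 16·π/2 = 8*π;  (3)²·∫cos(x)² dx = 9·π/2 = 9*π/2.
  (u')² cross terms: 2·(-4)·(3)·∫sin(4x)·cos(x) dx = -24·(8/15) = -64/5.
  So ∫_0^π (u')² dx = 8*π + 9*π/2 − 64/5 = -64/5 + 25*π/2.
||u||_{H^1}^2 = (-4/5 + 5*π) + (-64/5 + 25*π/2) = -68/5 + 35*π/2.


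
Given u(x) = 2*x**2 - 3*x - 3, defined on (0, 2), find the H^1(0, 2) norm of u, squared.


||u||_{H^1}^2 = 544/15

The H^1 norm (squared) on an interval (0, L) is
  ||u||_{H^1}^2 = ∫_0^L u(x)^2 dx + ∫_0^L u'(x)^2 dx.
Compute u'(x) = 4*x - 3.
Then u(x)^2 = 4*x**4 - 12*x**3 - 3*x**2 + 18*x + 9 and u'(x)^2 = 16*x**2 - 24*x + 9.
Integrate each monomial from 0 to 2 using ∫_0^2 c·x^n dx = c·2^(n+1)/(n+1):
  ∫_0^2 u(x)^2 dx = ∫_0^2 (4*x^4 - 12*x^3 - 3*x^2 + 18*x + 9) dx. Term by term:
    ∫_0^2 4*x^4 dx = 128/5;  ∫_0^2 -12*x^3 dx = -48;  ∫_0^2 -3*x^2 dx = -8;
    ∫_0^2 18*x dx = 36;  ∫_0^2 9 dx = 18.
  Sum: 128/5 − 48 − 8 + 36 + 18 = 118/5.
  ∫_0^2 u'(x)^2 dx = ∫_0^2 (16*x^2 - 24*x + 9) dx. Term by term:
    ∫_0^2 16*x^2 dx = 128/3;  ∫_0^2 -24*x dx = -48;  ∫_0^2 9 dx = 18.
  Sum: 128/3 − 48 + 18 = 38/3.
Adding: ||u||_{H^1}^2 = 118/5 + 38/3 = 544/15.


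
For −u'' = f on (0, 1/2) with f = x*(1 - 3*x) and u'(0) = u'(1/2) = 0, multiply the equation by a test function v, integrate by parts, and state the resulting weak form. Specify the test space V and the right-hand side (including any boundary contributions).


V = H^1(0, 1/2) (no boundary constraint on v; u is determined up to an additive constant); weak form: ∫_0^1/2 u'v' dx = ∫_0^1/2 (x*(1 - 3*x)) v dx for all v ∈ V.

Multiply both sides by a test function v and integrate from 0 to 1/2:
  ∫_0^1/2 −u''(x) v(x) dx = ∫_0^1/2 f(x) v(x) dx.
Integrate the LHS by parts once:
  ∫_0^1/2 −u'' v dx = −[u'(x) v(x)]_0^1/2 + ∫_0^1/2 u'(x) v'(x) dx.
Thus ∫_0^1/2 u'(x) v'(x) dx = ∫_0^1/2 f(x) v(x) dx + [u'(x) v(x)]_0^1/2.
Choose V so that boundary terms are either known or forced to vanish.
u has homogeneous Neumann: u'(0) = u'(1/2) = 0. So [u' v]_0^1/2 = 0·v(1/2) − 0·v(0) = 0 for any v; take V = H^1(0, 1/2).
Weak formulation: find u (satisfying any essential BC) such that ∫_0^1/2 u'(x) v'(x) dx = ∫_0^1/2 f v dx for all v ∈ V (homogeneous Neumann, so boundary terms vanish).
Substituting f(x) = x*(1 - 3*x), the right-hand side is ∫_0^1/2 (x*(1 - 3*x)) v dx.
Compatibility check (pure Neumann): taking v ≡ 1 ∈ V gives 0 = ∫_0^1/2 f dx + (0) − (0), i.e. ∫_0^1/2 f dx must equal u'(0) − u'(1/2) = 0. Indeed ∫_0^1/2 (x*(1 - 3*x)) dx = 0, so the data are compatible. The solution is then unique only up to an additive constant (fix it e.g. by requiring ∫_0^1/2 u dx = 0).


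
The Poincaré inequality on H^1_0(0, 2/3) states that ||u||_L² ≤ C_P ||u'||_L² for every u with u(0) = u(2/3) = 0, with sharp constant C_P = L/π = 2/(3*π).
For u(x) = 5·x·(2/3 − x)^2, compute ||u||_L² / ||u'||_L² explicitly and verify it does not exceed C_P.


||u||_L² / ||u'||_L² = sqrt(14)/21 < C_P = 2/(3*π).

u(x) = 5·x·(2/3 − x)^2, so u'(x) = 15*x^2 - 40*x/3 + 20/9.
u(x) = 5·x·(2/3 − x)^2 vanishes at x = 0 and x = 2/3, so u ∈ H^1_0(0, 2/3). Differentiate via the product rule and integrate the resulting polynomials term by term.
  ∫_0^2/3 u² dx = ∫_0^2/3 (25*x^6 - 200*x^5/3 + 200*x^4/3 - 800*x^3/27 + 400*x^2/81) dx. Term by term:
    ∫_0^2/3 25*x^6 dx = 3200/15309;  ∫_0^2/3 -200*x^5/3 dx = -6400/6561;  ∫_0^2/3 200*x^4/3 dx = 1280/729;
    ∫_0^2/3 -800*x^3/27 dx = -3200/2187;  ∫_0^2/3 400*x^2/81 dx = 3200/6561.
  Sum: 3200/15309 − 6400/6561 + 1280/729 − 3200/2187 + 3200/6561 = 640/45927.
  ∫_0^2/3 (u')² dx = ∫_0^2/3 (225*x^4 - 400*x^3 + 2200*x^2/9 - 1600*x/27 + 400/81) dx. Term by term:
    ∫_0^2/3 225*x^4 dx = 160/27;  ∫_0^2/3 -400*x^3 dx = -1600/81;  ∫_0^2/3 2200*x^2/9 dx = 17600/729;
    ∫_0^2/3 -1600*x/27 dx = -3200/243;  ∫_0^2/3 400/81 dx = 800/243.
  Sum: 160/27 − 1600/81 + 17600/729 − 3200/243 + 800/243 = 320/729.
∫_0^2/3 u² dx = 640/45927, so ||u||_L² = 8*sqrt(70)/567.
∫_0^2/3 (u')² dx = 320/729, so ||u'||_L² = 8*sqrt(5)/27.
Ratio ||u||_L² / ||u'||_L² = sqrt(14)/21.
Sharp Poincaré constant on H^1_0(0, 2/3) is C_P = L/π = 2/(3*π), achieved by sin(3*π/2·x).
A polynomial bump cannot attain the sharp Poincaré constant (only the first sine eigenfunction does), so the ratio is strictly less than C_P, consistent with ||u||_L² ≤ C_P ||u'||_L².


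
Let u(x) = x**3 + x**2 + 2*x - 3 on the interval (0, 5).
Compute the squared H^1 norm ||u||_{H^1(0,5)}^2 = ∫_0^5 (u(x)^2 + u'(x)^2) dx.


||u||_{H^1}^2 = 1145755/42

The H^1 norm (squared) on an interval (0, L) is
  ||u||_{H^1}^2 = ∫_0^L u(x)^2 dx + ∫_0^L u'(x)^2 dx.
Compute u'(x) = 3*x**2 + 2*x + 2.
Then u(x)^2 = x**6 + 2*x**5 + 5*x**4 - 2*x**3 - 2*x**2 - 12*x + 9 and u'(x)^2 = 9*x**4 + 12*x**3 + 16*x**2 + 8*x + 4.
Integrate each monomial from 0 to 5 using ∫_0^5 c·x^n dx = c·5^(n+1)/(n+1):
  ∫_0^5 u(x)^2 dx = ∫_0^5 (x^6 + 2*x^5 + 5*x^4 - 2*x^3 - 2*x^2 - 12*x + 9) dx. Term by term:
    ∫_0^5 x^6 dx = 78125/7;  ∫_0^5 2*x^5 dx = 15625/3;  ∫_0^5 5*x^4 dx = 3125;
    ∫_0^5 -2*x^3 dx = -625/2;  ∫_0^5 -2*x^2 dx = -250/3;  ∫_0^5 -12*x dx = -150;
    ∫_0^5 9 dx = 45.
  Sum: 78125/7 + 15625/3 + 3125 − 625/2 − 250/3 − 150 + 45 = 265905/14.
  ∫_0^5 u'(x)^2 dx = ∫_0^5 (9*x^4 + 12*x^3 + 16*x^2 + 8*x + 4) dx. Term by term:
    ∫_0^5 9*x^4 dx = 5625;  ∫_0^5 12*x^3 dx = 1875;  ∫_0^5 16*x^2 dx = 2000/3;
    ∫_0^5 8*x dx = 100;  ∫_0^5 4 dx = 20.
  Sum: 5625 + 1875 + 2000/3 + 100 + 20 = 24860/3.
Adding: ||u||_{H^1}^2 = 265905/14 + 24860/3 = 1145755/42.


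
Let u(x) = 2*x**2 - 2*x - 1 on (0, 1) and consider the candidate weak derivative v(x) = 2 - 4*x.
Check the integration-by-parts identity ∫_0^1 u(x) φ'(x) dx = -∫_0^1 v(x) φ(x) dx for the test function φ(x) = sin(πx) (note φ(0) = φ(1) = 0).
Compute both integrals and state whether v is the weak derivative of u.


LHS = 0, RHS = 0. No, v is not the weak derivative of u.

u(x) = 2*x**2 - 2*x - 1, classical derivative u'(x) = 4*x - 2.
φ(x) = sin(πx), so φ'(x) = π*cos(π*x).
Note φ(0) = φ(1) = 0, so the boundary term u·φ vanishes.
LHS = ∫_0^1 u(x) φ'(x) dx = ∫_0^1 (2*π*x^2*cos(π*x) - 2*π*x*cos(π*x) - π*cos(π*x)) dx. Term by term:
  ∫_0^1 -π*cos(π*x) dx = 0;  ∫_0^1 -2*π*x*cos(π*x) dx = 4/π;  ∫_0^1 2*π*x^2*cos(π*x) dx = -4/π.
Sum: 0 + 4/π − 4/π = 0.
So LHS = 0.
∫_0^1 v(x) φ(x) dx = ∫_0^1 (-4*x*sin(π*x) + 2*sin(π*x)) dx. Term by term:
  ∫_0^1 2*sin(π*x) dx = 4/π;  ∫_0^1 -4*x*sin(π*x) dx = -4/π.
Sum: 4/π − 4/π = 0.
So RHS = -∫_0^1 v(x) φ(x) dx = 0.
LHS = RHS, so the identity holds for this particular φ. But this is necessary, not sufficient: a weak derivative must satisfy the identity for EVERY test function in C_c^∞(0, 1).
Here u is smooth, so its weak derivative equals its classical derivative u'(x) = 4*x - 2. Since v(x) = 2 - 4*x ≠ u'(x), v is NOT the weak derivative of u — the agreement for this single φ is a coincidence (the difference v − u' happens to be L²-orthogonal to this φ).


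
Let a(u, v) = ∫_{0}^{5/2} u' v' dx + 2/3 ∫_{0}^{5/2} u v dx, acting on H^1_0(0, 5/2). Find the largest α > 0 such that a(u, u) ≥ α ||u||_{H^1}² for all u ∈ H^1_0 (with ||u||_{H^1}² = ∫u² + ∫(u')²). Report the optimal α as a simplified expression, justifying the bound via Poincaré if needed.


α = 2*(25 + 6*π^2)/(3*(25 + 4*π^2))

Coercivity of a(·,·) on H^1_0(0, 5/2) means a(u, u) ≥ α ||u||_{H^1}² for every u ∈ H^1_0.
The interval has length L = 5/2, and Poincaré/coercivity depend only on L. Here a(u, u) = ∫(u')² + (2/3)·∫u².
Here 0 < c = 2/3 < 1. The condition a(u,u) ≥ α||u||_{H^1}² reads (1−α)∫(u')² ≥ (α−c)∫u². Any admissible α is ≤ 1 (rapidly oscillating u have ∫u²/∫(u')² → 0), and α = 1 would force 0 ≥ (1−c)∫u², impossible since c < 1; so 1−α > 0. By the sharp Poincaré inequality on H^1_0 of an interval of length L, ∫(u')² ≥ (π/L)²∫u² with equality for the first sine mode sin(π(x−x₀)/L) (x₀ the left endpoint), so the inequality holds for all u iff (1−α)(π/L)² ≥ α − c, i.e. α ≤ ((π/L)² + c)/((π/L)² + 1) = (1 + c(L/π)²)/(1 + (L/π)²). With (π/L)² = 4*π^2/25 and c = 2/3, the largest admissible constant is α = ((π/L)² + c)/((π/L)² + 1).
Simplifying, α = 2*(25 + 6*π^2)/(3*(25 + 4*π^2)).


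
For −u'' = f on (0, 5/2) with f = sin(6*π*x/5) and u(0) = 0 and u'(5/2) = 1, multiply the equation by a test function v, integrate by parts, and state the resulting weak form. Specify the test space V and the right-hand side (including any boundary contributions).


V = {v ∈ H^1(0, 5/2) : v(0) = 0} (test functions vanish at x = 0 where u is specified); weak form: ∫_0^5/2 u'v' dx = ∫_0^5/2 (sin(6*π*x/5)) v dx + v(5/2) for all v ∈ V.

Multiply both sides by a test function v and integrate from 0 to 5/2:
  ∫_0^5/2 −u''(x) v(x) dx = ∫_0^5/2 f(x) v(x) dx.
Integrate the LHS by parts once:
  ∫_0^5/2 −u'' v dx = −[u'(x) v(x)]_0^5/2 + ∫_0^5/2 u'(x) v'(x) dx.
Thus ∫_0^5/2 u'(x) v'(x) dx = ∫_0^5/2 f(x) v(x) dx + [u'(x) v(x)]_0^5/2.
Choose V so that boundary terms are either known or forced to vanish.
Mixed BC: u(0) = 0 (Dirichlet) and u'(5/2) = 1 (Neumann). Define V = {v ∈ H^1(0, 5/2) : v(0) = 0}. Then [u' v]_0^5/2 = u'(5/2)·v(5/2) − u'(0)·0 = v(5/2).
Weak formulation: find u (satisfying any essential BC) such that ∫_0^5/2 u'(x) v'(x) dx = ∫_0^5/2 f v dx + v(5/2) for all v ∈ V (Dirichlet at 0 absorbed into V; Neumann datum at x = 5/2 contributes the boundary term).
Substituting f(x) = sin(6*π*x/5), the right-hand side is ∫_0^5/2 (sin(6*π*x/5)) v dx + v(5/2).


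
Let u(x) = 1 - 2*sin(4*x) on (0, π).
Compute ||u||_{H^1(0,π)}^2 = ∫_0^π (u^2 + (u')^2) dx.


||u||_{H^1(0,π)}^2 = 35*π

u'(x) = -8*cos(4*x).
Expand u² and (u')² and integrate term by term on (0, π), using: for integers n ≥ 1, ∫_0^π sin²(nx) dx = ∫_0^π cos²(nx) dx = π/2; for n ≠ n', ∫_0^π sin(nx)sin(n'x) dx = ∫_0^π cos(nx)cos(n'x) dx = 0; and by product-to-sum, ∫_0^π sin(nx)cos(n'x) dx = ½∫_0^π [sin((n+n')x) + sin((n−n')x)] dx, which is 0 when n+n' is even and 2n/(n²−n'²) when n+n' is odd (it need not vanish on (0, π)). For the constant mode: ∫_0^π 1 dx = π, ∫_0^π cos(nx) dx = 0, ∫_0^π sin(nx) dx = (1−(−1)^n)/n.
  u² squared terms: (1)²·∫1 dx = 1·π = π;  (-2)²·∫sin(4x)² dx = 4·π/2 = 2*π.
  u² cross terms: 2·(1)·(-2)·∫1·sin(4x) dx = -4·(0) = 0.
  So ∫_0^π u² dx = π + 2*π + 0 = 3*π.
  (u')² squared terms: (-8)²·∫cos(4x)² dx = 64·π/2 = 32*π.
  So ∫_0^π (u')² dx = 32*π.
||u||_{H^1}^2 = (3*π) + (32*π) = 35*π.


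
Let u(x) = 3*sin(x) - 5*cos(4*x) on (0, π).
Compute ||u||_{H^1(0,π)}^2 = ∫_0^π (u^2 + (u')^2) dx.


||u||_{H^1(0,π)}^2 = 68 + 443*π/2

u'(x) = 20*sin(4*x) + 3*cos(x).
Expand u² and (u')² and integrate term by term on (0, π), using: for integers n ≥ 1, ∫_0^π sin²(nx) dx = ∫_0^π cos²(nx) dx = π/2; for n ≠ n', ∫_0^π sin(nx)sin(n'x) dx = ∫_0^π cos(nx)cos(n'x) dx = 0; and by product-to-sum, ∫_0^π sin(nx)cos(n'x) dx = ½∫_0^π [sin((n+n')x) + sin((n−n')x)] dx, which is 0 when n+n' is even and 2n/(n²−n'²) when n+n' is odd (it need not vanish on (0, π)).
  u² squared terms: (-5)²·∫cos(4x)² dx = 25·π/2 = 25*π/2;  (3)²·∫sin(x)² dx = 9·π/2 = 9*π/2.
  u² cross terms: 2·(-5)·(3)·∫cos(4x)·sin(x) dx = -30·(-2/15) = 4.
  So ∫_0^π u² dx = 25*π/2 + 9*π/2 + 4 = 4 + 17*π.
  (u')² squared terms: (3)²·∫cos(x)² dx = 9·π/2 = 9*π/2;  (20)²·∫sin(4x)² dx = 400·π/2 = 200*π.
  (u')² cross terms: 2·(3)·(20)·∫cos(x)·sin(4x) dx = 120·(8/15) = 64.
  So ∫_0^π (u')² dx = 9*π/2 + 200*π + 64 = 64 + 409*π/2.
||u||_{H^1}^2 = (4 + 17*π) + (64 + 409*π/2) = 68 + 443*π/2.


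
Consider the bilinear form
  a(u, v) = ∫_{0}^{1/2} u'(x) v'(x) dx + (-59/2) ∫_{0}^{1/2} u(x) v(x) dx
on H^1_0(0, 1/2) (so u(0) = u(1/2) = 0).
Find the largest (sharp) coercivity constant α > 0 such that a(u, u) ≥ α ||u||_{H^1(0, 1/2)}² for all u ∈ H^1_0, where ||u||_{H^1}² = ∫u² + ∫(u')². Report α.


α = (-59 + 8*π^2)/(2*(1 + 4*π^2))

Coercivity of a(·,·) on H^1_0(0, 1/2) means a(u, u) ≥ α ||u||_{H^1}² for every u ∈ H^1_0.
The interval has length L = 1/2, and Poincaré/coercivity depend only on L. Here a(u, u) = ∫(u')² + (-59/2)·∫u².
Here c = -59/2 < 0 with |c| < (π/L)² = 4*π^2, so coercivity still holds. The condition a(u,u) ≥ α||u||_{H^1}² reads (1−α)∫(u')² ≥ (α−c)∫u². Any admissible α is ≤ 1 (rapidly oscillating u have ∫u²/∫(u')² → 0), and α = 1 would force 0 ≥ (1−c)∫u², impossible since c < 1; so 1−α > 0. By the sharp Poincaré inequality on H^1_0 of an interval of length L, ∫(u')² ≥ (π/L)²∫u² with equality for the first sine mode sin(π(x−x₀)/L) (x₀ the left endpoint), so the inequality holds for all u iff (1−α)(π/L)² ≥ α − c, i.e. α ≤ ((π/L)² + c)/((π/L)² + 1) = (1 + c(L/π)²)/(1 + (L/π)²). (Direct route, valid since c ≤ 0: Poincaré gives c∫u² ≥ c(L/π)²∫(u')², so a(u,u) ≥ (1 + c(L/π)²)∫(u')², while ||u||_{H^1}² ≤ (1 + (L/π)²)∫(u')²; dividing yields the same α.) With (π/L)² = 4*π^2 and c = -59/2, the largest admissible constant is α = ((π/L)² + c)/((π/L)² + 1).
Simplifying, α = (-59 + 8*π^2)/(2*(1 + 4*π^2)).


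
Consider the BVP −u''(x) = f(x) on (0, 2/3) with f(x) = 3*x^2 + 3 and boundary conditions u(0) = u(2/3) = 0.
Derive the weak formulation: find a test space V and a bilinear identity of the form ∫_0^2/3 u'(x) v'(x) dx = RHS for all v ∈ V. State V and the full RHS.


V = H^1_0(0, 2/3) (so v(0) = v(2/3) = 0); weak form: ∫_0^2/3 u'v' dx = ∫_0^2/3 (3*x^2 + 3) v dx for all v ∈ V.

Multiply both sides by a test function v and integrate from 0 to 2/3:
  ∫_0^2/3 −u''(x) v(x) dx = ∫_0^2/3 f(x) v(x) dx.
Integrate the LHS by parts once:
  ∫_0^2/3 −u'' v dx = −[u'(x) v(x)]_0^2/3 + ∫_0^2/3 u'(x) v'(x) dx.
Thus ∫_0^2/3 u'(x) v'(x) dx = ∫_0^2/3 f(x) v(x) dx + [u'(x) v(x)]_0^2/3.
Choose V so that boundary terms are either known or forced to vanish.
u is Dirichlet: u(0) = u(2/3) = 0. Let V = H^1_0(0, 2/3); then v(0) = v(2/3) = 0, and [u' v]_0^2/3 = 0.
Weak formulation: find u (satisfying any essential BC) such that ∫_0^2/3 u'(x) v'(x) dx = ∫_0^2/3 f v dx for all v ∈ V.
Substituting f(x) = 3*x^2 + 3, the right-hand side is ∫_0^2/3 (3*x^2 + 3) v dx.
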